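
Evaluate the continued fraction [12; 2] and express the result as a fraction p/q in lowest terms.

a_0 = 12: 12/1
a_1 = 2: 25/2

25/2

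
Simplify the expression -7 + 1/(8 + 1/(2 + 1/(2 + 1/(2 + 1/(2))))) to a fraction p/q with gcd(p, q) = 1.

-1679/244

Start with 2.
2 + 1/(2/1) = 2 + 1/2 = 5/2
2 + 1/(5/2) = 2 + 2/5 = 12/5
2 + 1/(12/5) = 2 + 5/12 = 29/12
8 + 1/(29/12) = 8 + 12/29 = 244/29
-7 + 1/(244/29) = -7 + 29/244 = -1679/244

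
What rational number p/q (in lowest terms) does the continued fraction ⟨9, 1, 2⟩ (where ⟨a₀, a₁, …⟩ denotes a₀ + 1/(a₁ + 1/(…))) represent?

Start with 2.
1 + 1/(2/1) = 1 + 1/2 = 3/2
9 + 1/(3/2) = 9 + 2/3 = 29/3

29/3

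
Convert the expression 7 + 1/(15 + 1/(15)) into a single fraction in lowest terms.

a_0 = 7: 7/1
a_1 = 15: 106/15
a_2 = 15: 1597/226

1597/226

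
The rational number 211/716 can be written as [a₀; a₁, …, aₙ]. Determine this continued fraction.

⌊211/716⌋ = 0, remainder 211
⌊716/211⌋ = 3, remainder 83
⌊211/83⌋ = 2, remainder 45
⌊83/45⌋ = 1, remainder 38
⌊45/38⌋ = 1, remainder 7
⌊38/7⌋ = 5, remainder 3
⌊7/3⌋ = 2, remainder 1
⌊3/1⌋ = 3, remainder 0

[0; 3, 2, 1, 1, 5, 2, 3]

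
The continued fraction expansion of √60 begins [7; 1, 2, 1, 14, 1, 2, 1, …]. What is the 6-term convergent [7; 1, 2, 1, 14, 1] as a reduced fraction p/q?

a_0 = 7: 7/1
a_1 = 1: 8/1
a_2 = 2: 23/3
a_3 = 1: 31/4
a_4 = 14: 457/59
a_5 = 1: 488/63

488/63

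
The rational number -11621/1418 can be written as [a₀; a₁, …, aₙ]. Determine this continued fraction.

[-9; 1, 4, 8, 2, 1, 1, 6]

-11621 = -9·1418 + 1141, so a_0 = -9
1418 = 1·1141 + 277, so a_1 = 1
1141 = 4·277 + 33, so a_2 = 4
277 = 8·33 + 13, so a_3 = 8
33 = 2·13 + 7, so a_4 = 2
13 = 1·7 + 6, so a_5 = 1
7 = 1·6 + 1, so a_6 = 1
6 = 6·1 + 0, so a_7 = 6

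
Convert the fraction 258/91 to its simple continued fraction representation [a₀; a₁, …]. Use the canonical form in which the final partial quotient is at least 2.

[2; 1, 5, 15]

Apply division with remainder until the remainder is 0:
258 = 2·91 + 76, so a_0 = 2
91 = 1·76 + 15, so a_1 = 1
76 = 5·15 + 1, so a_2 = 5
15 = 15·1 + 0, so a_3 = 15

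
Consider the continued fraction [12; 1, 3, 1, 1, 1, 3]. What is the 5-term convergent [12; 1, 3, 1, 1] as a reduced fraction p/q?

115/9

Start with 1.
1 + 1/(1/1) = 1 + 1/1 = 2/1
3 + 1/(2/1) = 3 + 1/2 = 7/2
1 + 1/(7/2) = 1 + 2/7 = 9/7
12 + 1/(9/7) = 12 + 7/9 = 115/9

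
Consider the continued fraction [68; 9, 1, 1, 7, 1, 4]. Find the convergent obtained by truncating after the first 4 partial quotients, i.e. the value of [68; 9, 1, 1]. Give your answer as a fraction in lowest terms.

1294/19

a_0 = 68: 68/1
a_1 = 9: 613/9
a_2 = 1: 681/10
a_3 = 1: 1294/19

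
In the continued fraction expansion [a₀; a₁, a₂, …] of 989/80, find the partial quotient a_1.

2

989 = 12·80 + 29, so a_0 = 12
80 = 2·29 + 22, so a_1 = 2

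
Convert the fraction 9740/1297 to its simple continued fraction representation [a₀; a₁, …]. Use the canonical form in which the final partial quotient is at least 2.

9740 = 7·1297 + 661, so a_0 = 7
1297 = 1·661 + 636, so a_1 = 1
661 = 1·636 + 25, so a_2 = 1
636 = 25·25 + 11, so a_3 = 25
25 = 2·11 + 3, so a_4 = 2
11 = 3·3 + 2, so a_5 = 3
3 = 1·2 + 1, so a_6 = 1
2 = 2·1 + 0, so a_7 = 2

[7; 1, 1, 25, 2, 3, 1, 2]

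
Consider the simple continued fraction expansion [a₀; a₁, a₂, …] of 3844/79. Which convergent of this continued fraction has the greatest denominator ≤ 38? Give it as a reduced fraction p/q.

a_0 = 48: 48/1  (≤ bound)
a_1 = 1: 49/1  (≤ bound)
a_2 = 1: 97/2  (≤ bound)
a_3 = 1: 146/3  (≤ bound)
a_4 = 12: 1849/38  (≤ bound)
a_5 = 2: 3844/79  (> 38, stop)

1849/38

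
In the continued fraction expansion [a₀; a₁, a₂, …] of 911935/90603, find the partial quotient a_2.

2

911935 = 10·90603 + 5905, so a_0 = 10
90603 = 15·5905 + 2028, so a_1 = 15
5905 = 2·2028 + 1849, so a_2 = 2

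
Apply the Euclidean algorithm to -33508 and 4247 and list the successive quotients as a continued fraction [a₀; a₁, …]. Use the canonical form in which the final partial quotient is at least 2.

[-8; 9, 13, 2, 1, 2, 4]

Run the Euclidean algorithm, recording each quotient:
-33508 = -8·4247 + 468, so a_0 = -8
4247 = 9·468 + 35, so a_1 = 9
468 = 13·35 + 13, so a_2 = 13
35 = 2·13 + 9, so a_3 = 2
13 = 1·9 + 4, so a_4 = 1
9 = 2·4 + 1, so a_5 = 2
4 = 4·1 + 0, so a_6 = 4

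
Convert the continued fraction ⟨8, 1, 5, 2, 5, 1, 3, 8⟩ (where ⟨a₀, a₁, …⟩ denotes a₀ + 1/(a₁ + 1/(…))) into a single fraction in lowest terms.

23599/2668

Build up convergents one term at a time:
a_0 = 8: 8/1
a_1 = 1: 9/1
a_2 = 5: 53/6
a_3 = 2: 115/13
a_4 = 5: 628/71
a_5 = 1: 743/84
a_6 = 3: 2857/323
a_7 = 8: 23599/2668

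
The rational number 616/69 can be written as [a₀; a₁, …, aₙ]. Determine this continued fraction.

[8; 1, 12, 1, 4]

616 = 8·69 + 64, so a_0 = 8
69 = 1·64 + 5, so a_1 = 1
64 = 12·5 + 4, so a_2 = 12
5 = 1·4 + 1, so a_3 = 1
4 = 4·1 + 0, so a_4 = 4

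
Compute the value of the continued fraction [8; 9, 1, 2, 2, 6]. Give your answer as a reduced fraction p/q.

3541/437

a_0 = 8: 8/1
a_1 = 9: 73/9
a_2 = 1: 81/10
a_3 = 2: 235/29
a_4 = 2: 551/68
a_5 = 6: 3541/437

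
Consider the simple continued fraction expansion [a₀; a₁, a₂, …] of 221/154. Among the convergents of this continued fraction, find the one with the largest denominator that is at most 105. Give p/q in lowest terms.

a_0 = 1: 1/1  (≤ bound)
a_1 = 2: 3/2  (≤ bound)
a_2 = 3: 10/7  (≤ bound)
a_3 = 2: 23/16  (≤ bound)
a_4 = 1: 33/23  (≤ bound)
a_5 = 6: 221/154  (> 105, stop)

33/23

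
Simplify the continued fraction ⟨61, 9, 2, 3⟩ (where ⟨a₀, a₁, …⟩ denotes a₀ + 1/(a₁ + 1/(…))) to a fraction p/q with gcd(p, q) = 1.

Start with 3.
2 + 1/(3/1) = 2 + 1/3 = 7/3
9 + 1/(7/3) = 9 + 3/7 = 66/7
61 + 1/(66/7) = 61 + 7/66 = 4033/66

4033/66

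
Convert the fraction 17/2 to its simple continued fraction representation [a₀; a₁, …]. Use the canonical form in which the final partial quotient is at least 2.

[8; 2]

17 ÷ 2 → quotient 8, remainder 1
2 ÷ 1 → quotient 2, remainder 0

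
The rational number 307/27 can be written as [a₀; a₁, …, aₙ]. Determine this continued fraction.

Apply division with remainder until the remainder is 0:
307 ÷ 27 → quotient 11, remainder 10
27 ÷ 10 → quotient 2, remainder 7
10 ÷ 7 → quotient 1, remainder 3
7 ÷ 3 → quotient 2, remainder 1
3 ÷ 1 → quotient 3, remainder 0

[11; 2, 1, 2, 3]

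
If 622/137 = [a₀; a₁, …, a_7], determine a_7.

Run the Euclidean algorithm, recording each quotient:
622 = 4·137 + 74, so a_0 = 4
137 = 1·74 + 63, so a_1 = 1
74 = 1·63 + 11, so a_2 = 1
63 = 5·11 + 8, so a_3 = 5
11 = 1·8 + 3, so a_4 = 1
8 = 2·3 + 2, so a_5 = 2
3 = 1·2 + 1, so a_6 = 1
2 = 2·1 + 0, so a_7 = 2

2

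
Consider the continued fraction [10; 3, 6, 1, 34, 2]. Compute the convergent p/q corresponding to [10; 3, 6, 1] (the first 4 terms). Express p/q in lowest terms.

227/22

Start with 1.
6 + 1/(1/1) = 6 + 1/1 = 7/1
3 + 1/(7/1) = 3 + 1/7 = 22/7
10 + 1/(22/7) = 10 + 7/22 = 227/22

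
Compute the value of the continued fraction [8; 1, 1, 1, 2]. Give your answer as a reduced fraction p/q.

Compute successive convergents:
a_0 = 8: 8/1
a_1 = 1: 9/1
a_2 = 1: 17/2
a_3 = 1: 26/3
a_4 = 2: 69/8

69/8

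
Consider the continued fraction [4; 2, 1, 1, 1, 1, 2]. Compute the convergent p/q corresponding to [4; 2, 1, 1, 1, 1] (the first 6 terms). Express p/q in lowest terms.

Starting at the tail and folding back:
Start with 1.
1 + 1/(1/1) = 1 + 1/1 = 2/1
1 + 1/(2/1) = 1 + 1/2 = 3/2
1 + 1/(3/2) = 1 + 2/3 = 5/3
2 + 1/(5/3) = 2 + 3/5 = 13/5
4 + 1/(13/5) = 4 + 5/13 = 57/13

57/13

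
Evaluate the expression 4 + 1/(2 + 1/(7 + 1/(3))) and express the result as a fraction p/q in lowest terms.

Use the convergent recurrence hₖ = aₖ·hₖ₋₁ + hₖ₋₂ (and likewise for the denominators kₖ):
a_0 = 4: 4/1
a_1 = 2: 9/2
a_2 = 7: 67/15
a_3 = 3: 210/47

210/47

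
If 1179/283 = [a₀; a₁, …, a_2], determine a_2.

Apply division with remainder until the remainder is 0:
⌊1179/283⌋ = 4, remainder 47
⌊283/47⌋ = 6, remainder 1
⌊47/1⌋ = 47, remainder 0

47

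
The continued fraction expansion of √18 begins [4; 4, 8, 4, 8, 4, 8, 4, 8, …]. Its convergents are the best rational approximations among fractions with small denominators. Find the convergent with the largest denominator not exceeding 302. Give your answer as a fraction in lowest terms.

a_0 = 4: 4/1  (≤ bound)
a_1 = 4: 17/4  (≤ bound)
a_2 = 8: 140/33  (≤ bound)
a_3 = 4: 577/136  (≤ bound)
a_4 = 8: 4756/1121  (> 302, stop)

577/136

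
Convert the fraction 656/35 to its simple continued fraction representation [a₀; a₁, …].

[18; 1, 2, 1, 8]

656 = 18·35 + 26, so a_0 = 18
35 = 1·26 + 9, so a_1 = 1
26 = 2·9 + 8, so a_2 = 2
9 = 1·8 + 1, so a_3 = 1
8 = 8·1 + 0, so a_4 = 8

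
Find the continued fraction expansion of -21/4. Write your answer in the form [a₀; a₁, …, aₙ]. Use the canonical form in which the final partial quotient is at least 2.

[-6; 1, 3]

-21 ÷ 4 → quotient -6, remainder 3
4 ÷ 3 → quotient 1, remainder 1
3 ÷ 1 → quotient 3, remainder 0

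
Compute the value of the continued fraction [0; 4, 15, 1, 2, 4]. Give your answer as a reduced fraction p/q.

204/829

Work from the innermost term outward:
Start with 4.
2 + 1/(4/1) = 2 + 1/4 = 9/4
1 + 1/(9/4) = 1 + 4/9 = 13/9
15 + 1/(13/9) = 15 + 9/13 = 204/13
4 + 1/(204/13) = 4 + 13/204 = 829/204
0 + 1/(829/204) = 0 + 204/829 = 204/829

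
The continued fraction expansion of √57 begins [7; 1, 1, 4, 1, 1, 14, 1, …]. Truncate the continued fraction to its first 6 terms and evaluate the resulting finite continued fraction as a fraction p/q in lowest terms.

151/20

Compute successive convergents:
a_0 = 7: 7/1
a_1 = 1: 8/1
a_2 = 1: 15/2
a_3 = 4: 68/9
a_4 = 1: 83/11
a_5 = 1: 151/20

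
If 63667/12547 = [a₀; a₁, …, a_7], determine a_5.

⌊63667/12547⌋ = 5, remainder 932
⌊12547/932⌋ = 13, remainder 431
⌊932/431⌋ = 2, remainder 70
⌊431/70⌋ = 6, remainder 11
⌊70/11⌋ = 6, remainder 4
⌊11/4⌋ = 2, remainder 3

2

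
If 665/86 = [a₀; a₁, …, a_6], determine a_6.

5

⌊665/86⌋ = 7, remainder 63
⌊86/63⌋ = 1, remainder 23
⌊63/23⌋ = 2, remainder 17
⌊23/17⌋ = 1, remainder 6
⌊17/6⌋ = 2, remainder 5
⌊6/5⌋ = 1, remainder 1
⌊5/1⌋ = 5, remainder 0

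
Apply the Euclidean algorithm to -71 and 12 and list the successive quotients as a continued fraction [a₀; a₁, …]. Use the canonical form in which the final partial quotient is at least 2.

[-6; 12]

-71 ÷ 12 → quotient -6, remainder 1
12 ÷ 1 → quotient 12, remainder 0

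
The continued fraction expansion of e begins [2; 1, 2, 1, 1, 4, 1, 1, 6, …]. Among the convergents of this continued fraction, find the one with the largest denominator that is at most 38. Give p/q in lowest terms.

87/32

List convergents until the denominator exceeds the bound:
a_0 = 2: 2/1  (≤ bound)
a_1 = 1: 3/1  (≤ bound)
a_2 = 2: 8/3  (≤ bound)
a_3 = 1: 11/4  (≤ bound)
a_4 = 1: 19/7  (≤ bound)
a_5 = 4: 87/32  (≤ bound)
a_6 = 1: 106/39  (> 38, stop)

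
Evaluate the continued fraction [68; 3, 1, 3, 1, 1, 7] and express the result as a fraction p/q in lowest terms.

17544/257

Compute successive convergents:
a_0 = 68: 68/1
a_1 = 3: 205/3
a_2 = 1: 273/4
a_3 = 3: 1024/15
a_4 = 1: 1297/19
a_5 = 1: 2321/34
a_6 = 7: 17544/257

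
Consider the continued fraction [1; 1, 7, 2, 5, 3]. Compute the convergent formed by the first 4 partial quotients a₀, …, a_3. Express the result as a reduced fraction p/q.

a_0 = 1: 1/1
a_1 = 1: 2/1
a_2 = 7: 15/8
a_3 = 2: 32/17

32/17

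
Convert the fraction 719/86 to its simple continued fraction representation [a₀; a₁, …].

[8; 2, 1, 3, 2, 3]

719 = 8·86 + 31, so a_0 = 8
86 = 2·31 + 24, so a_1 = 2
31 = 1·24 + 7, so a_2 = 1
24 = 3·7 + 3, so a_3 = 3
7 = 2·3 + 1, so a_4 = 2
3 = 3·1 + 0, so a_5 = 3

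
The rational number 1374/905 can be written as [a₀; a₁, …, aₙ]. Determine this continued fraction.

1374 = 1·905 + 469, so a_0 = 1
905 = 1·469 + 436, so a_1 = 1
469 = 1·436 + 33, so a_2 = 1
436 = 13·33 + 7, so a_3 = 13
33 = 4·7 + 5, so a_4 = 4
7 = 1·5 + 2, so a_5 = 1
5 = 2·2 + 1, so a_6 = 2
2 = 2·1 + 0, so a_7 = 2

[1; 1, 1, 13, 4, 1, 2, 2]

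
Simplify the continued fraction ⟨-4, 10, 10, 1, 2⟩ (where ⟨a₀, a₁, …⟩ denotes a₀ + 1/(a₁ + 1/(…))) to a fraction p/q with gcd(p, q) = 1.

Start with 2.
1 + 1/(2/1) = 1 + 1/2 = 3/2
10 + 1/(3/2) = 10 + 2/3 = 32/3
10 + 1/(32/3) = 10 + 3/32 = 323/32
-4 + 1/(323/32) = -4 + 32/323 = -1260/323

-1260/323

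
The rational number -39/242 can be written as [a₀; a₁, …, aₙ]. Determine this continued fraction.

[-1; 1, 5, 4, 1, 7]

-39 = -1·242 + 203, so a_0 = -1
242 = 1·203 + 39, so a_1 = 1
203 = 5·39 + 8, so a_2 = 5
39 = 4·8 + 7, so a_3 = 4
8 = 1·7 + 1, so a_4 = 1
7 = 7·1 + 0, so a_5 = 7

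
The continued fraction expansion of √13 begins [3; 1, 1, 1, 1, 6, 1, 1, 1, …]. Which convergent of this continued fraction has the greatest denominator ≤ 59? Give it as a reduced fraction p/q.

List convergents until the denominator exceeds the bound:
a_0 = 3: 3/1  (≤ bound)
a_1 = 1: 4/1  (≤ bound)
a_2 = 1: 7/2  (≤ bound)
a_3 = 1: 11/3  (≤ bound)
a_4 = 1: 18/5  (≤ bound)
a_5 = 6: 119/33  (≤ bound)
a_6 = 1: 137/38  (≤ bound)
a_7 = 1: 256/71  (> 59, stop)

137/38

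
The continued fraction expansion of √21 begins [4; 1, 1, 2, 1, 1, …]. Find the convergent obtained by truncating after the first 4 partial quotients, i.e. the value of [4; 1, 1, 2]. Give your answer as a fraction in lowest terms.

23/5

Compute successive convergents:
a_0 = 4: 4/1
a_1 = 1: 5/1
a_2 = 1: 9/2
a_3 = 2: 23/5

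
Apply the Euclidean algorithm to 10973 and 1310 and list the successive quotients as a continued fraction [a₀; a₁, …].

10973 ÷ 1310 → quotient 8, remainder 493
1310 ÷ 493 → quotient 2, remainder 324
493 ÷ 324 → quotient 1, remainder 169
324 ÷ 169 → quotient 1, remainder 155
169 ÷ 155 → quotient 1, remainder 14
155 ÷ 14 → quotient 11, remainder 1
14 ÷ 1 → quotient 14, remainder 0

[8; 2, 1, 1, 1, 11, 14]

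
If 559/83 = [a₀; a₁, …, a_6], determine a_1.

559 ÷ 83 → quotient 6, remainder 61
83 ÷ 61 → quotient 1, remainder 22

1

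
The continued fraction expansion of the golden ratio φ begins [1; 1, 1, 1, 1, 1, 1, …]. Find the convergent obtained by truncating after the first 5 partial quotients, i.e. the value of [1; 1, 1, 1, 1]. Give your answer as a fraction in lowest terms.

Start with 1.
1 + 1/(1/1) = 1 + 1/1 = 2/1
1 + 1/(2/1) = 1 + 1/2 = 3/2
1 + 1/(3/2) = 1 + 2/3 = 5/3
1 + 1/(5/3) = 1 + 3/5 = 8/5

8/5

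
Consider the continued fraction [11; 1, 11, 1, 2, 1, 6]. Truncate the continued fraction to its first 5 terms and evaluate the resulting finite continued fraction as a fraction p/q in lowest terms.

453/38

Start with 2.
1 + 1/(2/1) = 1 + 1/2 = 3/2
11 + 1/(3/2) = 11 + 2/3 = 35/3
1 + 1/(35/3) = 1 + 3/35 = 38/35
11 + 1/(38/35) = 11 + 35/38 = 453/38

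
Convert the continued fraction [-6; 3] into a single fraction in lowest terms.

-17/3

Start with 3.
-6 + 1/(3/1) = -6 + 1/3 = -17/3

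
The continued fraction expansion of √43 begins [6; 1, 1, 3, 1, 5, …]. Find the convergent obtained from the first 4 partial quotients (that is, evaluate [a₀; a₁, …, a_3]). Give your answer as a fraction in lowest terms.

Start with 3.
1 + 1/(3/1) = 1 + 1/3 = 4/3
1 + 1/(4/3) = 1 + 3/4 = 7/4
6 + 1/(7/4) = 6 + 4/7 = 46/7

46/7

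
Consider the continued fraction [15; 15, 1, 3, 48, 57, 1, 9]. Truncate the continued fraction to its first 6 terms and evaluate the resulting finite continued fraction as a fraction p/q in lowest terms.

a_0 = 15: 15/1
a_1 = 15: 226/15
a_2 = 1: 241/16
a_3 = 3: 949/63
a_4 = 48: 45793/3040
a_5 = 57: 2611150/173343

2611150/173343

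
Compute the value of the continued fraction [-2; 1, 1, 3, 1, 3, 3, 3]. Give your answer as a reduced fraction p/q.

-529/367

Start with 3.
3 + 1/(3/1) = 3 + 1/3 = 10/3
3 + 1/(10/3) = 3 + 3/10 = 33/10
1 + 1/(33/10) = 1 + 10/33 = 43/33
3 + 1/(43/33) = 3 + 33/43 = 162/43
1 + 1/(162/43) = 1 + 43/162 = 205/162
1 + 1/(205/162) = 1 + 162/205 = 367/205
-2 + 1/(367/205) = -2 + 205/367 = -529/367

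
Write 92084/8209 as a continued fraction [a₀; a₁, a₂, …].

[11; 4, 1, 1, 2, 35, 3, 3]

92084 = 11·8209 + 1785, so a_0 = 11
8209 = 4·1785 + 1069, so a_1 = 4
1785 = 1·1069 + 716, so a_2 = 1
1069 = 1·716 + 353, so a_3 = 1
716 = 2·353 + 10, so a_4 = 2
353 = 35·10 + 3, so a_5 = 35
10 = 3·3 + 1, so a_6 = 3
3 = 3·1 + 0, so a_7 = 3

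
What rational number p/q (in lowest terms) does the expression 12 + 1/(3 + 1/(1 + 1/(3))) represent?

184/15

a_0 = 12: 12/1
a_1 = 3: 37/3
a_2 = 1: 49/4
a_3 = 3: 184/15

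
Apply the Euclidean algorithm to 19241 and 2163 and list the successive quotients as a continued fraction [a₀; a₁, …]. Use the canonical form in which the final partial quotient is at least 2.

Run the Euclidean algorithm, recording each quotient:
19241 ÷ 2163 → quotient 8, remainder 1937
2163 ÷ 1937 → quotient 1, remainder 226
1937 ÷ 226 → quotient 8, remainder 129
226 ÷ 129 → quotient 1, remainder 97
129 ÷ 97 → quotient 1, remainder 32
97 ÷ 32 → quotient 3, remainder 1
32 ÷ 1 → quotient 32, remainder 0

[8; 1, 8, 1, 1, 3, 32]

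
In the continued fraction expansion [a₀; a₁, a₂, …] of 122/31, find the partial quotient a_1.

Repeatedly divide and take the remainder:
122 ÷ 31 → quotient 3, remainder 29
31 ÷ 29 → quotient 1, remainder 2

1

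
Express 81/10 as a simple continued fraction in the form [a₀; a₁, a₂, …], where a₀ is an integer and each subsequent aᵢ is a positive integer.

[8; 10]

81 ÷ 10 → quotient 8, remainder 1
10 ÷ 1 → quotient 10, remainder 0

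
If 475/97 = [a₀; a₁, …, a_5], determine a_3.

475 = 4·97 + 87, so a_0 = 4
97 = 1·87 + 10, so a_1 = 1
87 = 8·10 + 7, so a_2 = 8
10 = 1·7 + 3, so a_3 = 1

1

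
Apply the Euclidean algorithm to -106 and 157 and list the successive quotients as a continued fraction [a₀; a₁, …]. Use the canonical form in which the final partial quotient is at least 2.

[-1; 3, 12, 1, 3]

-106 = -1·157 + 51, so a_0 = -1
157 = 3·51 + 4, so a_1 = 3
51 = 12·4 + 3, so a_2 = 12
4 = 1·3 + 1, so a_3 = 1
3 = 3·1 + 0, so a_4 = 3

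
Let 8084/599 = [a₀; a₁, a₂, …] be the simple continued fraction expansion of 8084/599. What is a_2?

8084 = 13·599 + 297, so a_0 = 13
599 = 2·297 + 5, so a_1 = 2
297 = 59·5 + 2, so a_2 = 59

59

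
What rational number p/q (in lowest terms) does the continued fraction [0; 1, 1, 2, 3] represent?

Compute successive convergents:
a_0 = 0: 0/1
a_1 = 1: 1/1
a_2 = 1: 1/2
a_3 = 2: 3/5
a_4 = 3: 10/17

10/17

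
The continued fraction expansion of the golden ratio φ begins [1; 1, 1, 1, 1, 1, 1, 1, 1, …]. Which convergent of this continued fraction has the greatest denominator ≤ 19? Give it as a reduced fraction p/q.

List convergents until the denominator exceeds the bound:
a_0 = 1: 1/1  (≤ bound)
a_1 = 1: 2/1  (≤ bound)
a_2 = 1: 3/2  (≤ bound)
a_3 = 1: 5/3  (≤ bound)
a_4 = 1: 8/5  (≤ bound)
a_5 = 1: 13/8  (≤ bound)
a_6 = 1: 21/13  (≤ bound)
a_7 = 1: 34/21  (> 19, stop)

21/13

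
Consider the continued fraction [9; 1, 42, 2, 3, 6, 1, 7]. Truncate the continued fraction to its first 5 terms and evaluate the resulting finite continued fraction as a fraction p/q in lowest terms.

3033/304

Build up convergents one term at a time:
a_0 = 9: 9/1
a_1 = 1: 10/1
a_2 = 42: 429/43
a_3 = 2: 868/87
a_4 = 3: 3033/304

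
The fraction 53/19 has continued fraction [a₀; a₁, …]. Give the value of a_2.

3

⌊53/19⌋ = 2, remainder 15
⌊19/15⌋ = 1, remainder 4
⌊15/4⌋ = 3, remainder 3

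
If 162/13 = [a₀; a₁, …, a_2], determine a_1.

2

162 ÷ 13 → quotient 12, remainder 6
13 ÷ 6 → quotient 2, remainder 1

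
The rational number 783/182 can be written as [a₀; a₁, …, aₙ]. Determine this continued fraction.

[4; 3, 3, 4, 4]

Repeatedly divide and take the remainder:
783 ÷ 182 → quotient 4, remainder 55
182 ÷ 55 → quotient 3, remainder 17
55 ÷ 17 → quotient 3, remainder 4
17 ÷ 4 → quotient 4, remainder 1
4 ÷ 1 → quotient 4, remainder 0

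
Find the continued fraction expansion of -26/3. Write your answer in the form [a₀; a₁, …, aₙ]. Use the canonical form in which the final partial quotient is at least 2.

[-9; 3]

⌊-26/3⌋ = -9, remainder 1
⌊3/1⌋ = 3, remainder 0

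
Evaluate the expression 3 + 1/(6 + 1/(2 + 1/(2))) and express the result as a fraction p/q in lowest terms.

101/32

Start with 2.
2 + 1/(2/1) = 2 + 1/2 = 5/2
6 + 1/(5/2) = 6 + 2/5 = 32/5
3 + 1/(32/5) = 3 + 5/32 = 101/32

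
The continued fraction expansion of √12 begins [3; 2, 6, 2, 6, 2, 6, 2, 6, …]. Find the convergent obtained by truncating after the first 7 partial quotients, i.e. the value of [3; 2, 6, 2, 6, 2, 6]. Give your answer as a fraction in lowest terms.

Use the convergent recurrence hₖ = aₖ·hₖ₋₁ + hₖ₋₂ (and likewise for the denominators kₖ):
a_0 = 3: 3/1
a_1 = 2: 7/2
a_2 = 6: 45/13
a_3 = 2: 97/28
a_4 = 6: 627/181
a_5 = 2: 1351/390
a_6 = 6: 8733/2521

8733/2521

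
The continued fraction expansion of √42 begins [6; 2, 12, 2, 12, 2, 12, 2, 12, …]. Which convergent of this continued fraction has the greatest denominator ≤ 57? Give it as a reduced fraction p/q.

337/52

a_0 = 6: 6/1  (≤ bound)
a_1 = 2: 13/2  (≤ bound)
a_2 = 12: 162/25  (≤ bound)
a_3 = 2: 337/52  (≤ bound)
a_4 = 12: 4206/649  (> 57, stop)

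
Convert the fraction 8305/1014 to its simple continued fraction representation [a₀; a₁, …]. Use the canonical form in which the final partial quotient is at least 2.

Repeatedly divide and take the remainder:
8305 ÷ 1014 → quotient 8, remainder 193
1014 ÷ 193 → quotient 5, remainder 49
193 ÷ 49 → quotient 3, remainder 46
49 ÷ 46 → quotient 1, remainder 3
46 ÷ 3 → quotient 15, remainder 1
3 ÷ 1 → quotient 3, remainder 0

[8; 5, 3, 1, 15, 3]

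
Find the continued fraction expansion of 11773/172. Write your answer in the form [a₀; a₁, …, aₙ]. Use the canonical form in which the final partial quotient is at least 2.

[68; 2, 4, 3, 1, 1, 2]

⌊11773/172⌋ = 68, remainder 77
⌊172/77⌋ = 2, remainder 18
⌊77/18⌋ = 4, remainder 5
⌊18/5⌋ = 3, remainder 3
⌊5/3⌋ = 1, remainder 2
⌊3/2⌋ = 1, remainder 1
⌊2/1⌋ = 2, remainder 0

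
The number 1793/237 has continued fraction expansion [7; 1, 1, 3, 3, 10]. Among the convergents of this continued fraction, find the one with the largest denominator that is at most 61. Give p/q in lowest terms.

174/23

a_0 = 7: 7/1  (≤ bound)
a_1 = 1: 8/1  (≤ bound)
a_2 = 1: 15/2  (≤ bound)
a_3 = 3: 53/7  (≤ bound)
a_4 = 3: 174/23  (≤ bound)
a_5 = 10: 1793/237  (> 61, stop)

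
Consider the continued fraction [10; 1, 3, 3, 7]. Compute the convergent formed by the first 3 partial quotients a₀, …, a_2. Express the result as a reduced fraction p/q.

Start with 3.
1 + 1/(3/1) = 1 + 1/3 = 4/3
10 + 1/(4/3) = 10 + 3/4 = 43/4

43/4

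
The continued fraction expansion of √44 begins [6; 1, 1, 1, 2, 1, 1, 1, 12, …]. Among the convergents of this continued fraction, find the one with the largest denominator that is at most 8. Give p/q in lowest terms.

53/8

a_0 = 6: 6/1  (≤ bound)
a_1 = 1: 7/1  (≤ bound)
a_2 = 1: 13/2  (≤ bound)
a_3 = 1: 20/3  (≤ bound)
a_4 = 2: 53/8  (≤ bound)
a_5 = 1: 73/11  (> 8, stop)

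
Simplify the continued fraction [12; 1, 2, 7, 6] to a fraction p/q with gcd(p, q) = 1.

Collapse the nested fraction from the inside out:
Start with 6.
7 + 1/(6/1) = 7 + 1/6 = 43/6
2 + 1/(43/6) = 2 + 6/43 = 92/43
1 + 1/(92/43) = 1 + 43/92 = 135/92
12 + 1/(135/92) = 12 + 92/135 = 1712/135

1712/135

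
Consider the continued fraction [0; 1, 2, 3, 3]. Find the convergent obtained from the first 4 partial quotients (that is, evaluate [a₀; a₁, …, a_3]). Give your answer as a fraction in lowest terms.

7/10

Compute successive convergents:
a_0 = 0: 0/1
a_1 = 1: 1/1
a_2 = 2: 2/3
a_3 = 3: 7/10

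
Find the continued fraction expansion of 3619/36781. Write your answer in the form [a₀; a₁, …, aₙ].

[0; 10, 6, 8, 10, 2, 3]

Run the Euclidean algorithm, recording each quotient:
3619 ÷ 36781 → quotient 0, remainder 3619
36781 ÷ 3619 → quotient 10, remainder 591
3619 ÷ 591 → quotient 6, remainder 73
591 ÷ 73 → quotient 8, remainder 7
73 ÷ 7 → quotient 10, remainder 3
7 ÷ 3 → quotient 2, remainder 1
3 ÷ 1 → quotient 3, remainder 0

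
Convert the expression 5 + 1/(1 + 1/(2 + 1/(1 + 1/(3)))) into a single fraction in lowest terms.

86/15

Use the convergent recurrence hₖ = aₖ·hₖ₋₁ + hₖ₋₂ (and likewise for the denominators kₖ):
a_0 = 5: 5/1
a_1 = 1: 6/1
a_2 = 2: 17/3
a_3 = 1: 23/4
a_4 = 3: 86/15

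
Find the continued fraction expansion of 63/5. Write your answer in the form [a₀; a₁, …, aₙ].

[12; 1, 1, 2]

Run the Euclidean algorithm, recording each quotient:
⌊63/5⌋ = 12, remainder 3
⌊5/3⌋ = 1, remainder 2
⌊3/2⌋ = 1, remainder 1
⌊2/1⌋ = 2, remainder 0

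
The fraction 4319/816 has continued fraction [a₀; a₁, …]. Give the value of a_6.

2

Apply division with remainder until the remainder is 0:
⌊4319/816⌋ = 5, remainder 239
⌊816/239⌋ = 3, remainder 99
⌊239/99⌋ = 2, remainder 41
⌊99/41⌋ = 2, remainder 17
⌊41/17⌋ = 2, remainder 7
⌊17/7⌋ = 2, remainder 3
⌊7/3⌋ = 2, remainder 1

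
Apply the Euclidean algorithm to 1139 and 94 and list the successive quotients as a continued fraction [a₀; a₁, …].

[12; 8, 1, 1, 5]

1139 ÷ 94 → quotient 12, remainder 11
94 ÷ 11 → quotient 8, remainder 6
11 ÷ 6 → quotient 1, remainder 5
6 ÷ 5 → quotient 1, remainder 1
5 ÷ 1 → quotient 5, remainder 0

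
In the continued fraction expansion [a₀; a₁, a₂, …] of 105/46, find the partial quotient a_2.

Run the Euclidean algorithm, recording each quotient:
⌊105/46⌋ = 2, remainder 13
⌊46/13⌋ = 3, remainder 7
⌊13/7⌋ = 1, remainder 6

1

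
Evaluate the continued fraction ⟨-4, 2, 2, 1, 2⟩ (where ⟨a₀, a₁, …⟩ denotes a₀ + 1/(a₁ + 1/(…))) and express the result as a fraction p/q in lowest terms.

-68/19

Compute successive convergents:
a_0 = -4: -4/1
a_1 = 2: -7/2
a_2 = 2: -18/5
a_3 = 1: -25/7
a_4 = 2: -68/19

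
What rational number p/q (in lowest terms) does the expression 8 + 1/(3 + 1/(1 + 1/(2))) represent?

91/11

Start with 2.
1 + 1/(2/1) = 1 + 1/2 = 3/2
3 + 1/(3/2) = 3 + 2/3 = 11/3
8 + 1/(11/3) = 8 + 3/11 = 91/11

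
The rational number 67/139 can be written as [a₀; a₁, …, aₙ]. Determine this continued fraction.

67 = 0·139 + 67, so a_0 = 0
139 = 2·67 + 5, so a_1 = 2
67 = 13·5 + 2, so a_2 = 13
5 = 2·2 + 1, so a_3 = 2
2 = 2·1 + 0, so a_4 = 2

[0; 2, 13, 2, 2]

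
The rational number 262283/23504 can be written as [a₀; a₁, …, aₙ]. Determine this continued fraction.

Repeatedly divide and take the remainder:
262283 ÷ 23504 → quotient 11, remainder 3739
23504 ÷ 3739 → quotient 6, remainder 1070
3739 ÷ 1070 → quotient 3, remainder 529
1070 ÷ 529 → quotient 2, remainder 12
529 ÷ 12 → quotient 44, remainder 1
12 ÷ 1 → quotient 12, remainder 0

[11; 6, 3, 2, 44, 12]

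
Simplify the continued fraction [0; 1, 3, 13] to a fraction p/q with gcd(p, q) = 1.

40/53

Start with 13.
3 + 1/(13/1) = 3 + 1/13 = 40/13
1 + 1/(40/13) = 1 + 13/40 = 53/40
0 + 1/(53/40) = 0 + 40/53 = 40/53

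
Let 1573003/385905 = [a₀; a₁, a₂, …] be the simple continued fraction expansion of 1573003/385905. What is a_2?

7

1573003 ÷ 385905 → quotient 4, remainder 29383
385905 ÷ 29383 → quotient 13, remainder 3926
29383 ÷ 3926 → quotient 7, remainder 1901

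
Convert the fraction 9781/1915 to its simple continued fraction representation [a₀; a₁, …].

[5; 9, 3, 2, 1, 1, 1, 7]

9781 = 5·1915 + 206, so a_0 = 5
1915 = 9·206 + 61, so a_1 = 9
206 = 3·61 + 23, so a_2 = 3
61 = 2·23 + 15, so a_3 = 2
23 = 1·15 + 8, so a_4 = 1
15 = 1·8 + 7, so a_5 = 1
8 = 1·7 + 1, so a_6 = 1
7 = 7·1 + 0, so a_7 = 7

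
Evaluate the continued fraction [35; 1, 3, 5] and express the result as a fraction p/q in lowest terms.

Start with 5.
3 + 1/(5/1) = 3 + 1/5 = 16/5
1 + 1/(16/5) = 1 + 5/16 = 21/16
35 + 1/(21/16) = 35 + 16/21 = 751/21

751/21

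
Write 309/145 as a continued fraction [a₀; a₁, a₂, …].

Apply division with remainder until the remainder is 0:
309 = 2·145 + 19, so a_0 = 2
145 = 7·19 + 12, so a_1 = 7
19 = 1·12 + 7, so a_2 = 1
12 = 1·7 + 5, so a_3 = 1
7 = 1·5 + 2, so a_4 = 1
5 = 2·2 + 1, so a_5 = 2
2 = 2·1 + 0, so a_6 = 2

[2; 7, 1, 1, 1, 2, 2]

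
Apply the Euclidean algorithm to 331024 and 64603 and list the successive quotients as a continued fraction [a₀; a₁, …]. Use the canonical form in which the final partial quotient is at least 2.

Run the Euclidean algorithm, recording each quotient:
⌊331024/64603⌋ = 5, remainder 8009
⌊64603/8009⌋ = 8, remainder 531
⌊8009/531⌋ = 15, remainder 44
⌊531/44⌋ = 12, remainder 3
⌊44/3⌋ = 14, remainder 2
⌊3/2⌋ = 1, remainder 1
⌊2/1⌋ = 2, remainder 0

[5; 8, 15, 12, 14, 1, 2]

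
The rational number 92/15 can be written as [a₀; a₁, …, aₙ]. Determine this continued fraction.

Repeatedly divide and take the remainder:
⌊92/15⌋ = 6, remainder 2
⌊15/2⌋ = 7, remainder 1
⌊2/1⌋ = 2, remainder 0

[6; 7, 2]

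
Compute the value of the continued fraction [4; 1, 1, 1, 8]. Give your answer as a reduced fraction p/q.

Start with 8.
1 + 1/(8/1) = 1 + 1/8 = 9/8
1 + 1/(9/8) = 1 + 8/9 = 17/9
1 + 1/(17/9) = 1 + 9/17 = 26/17
4 + 1/(26/17) = 4 + 17/26 = 121/26

121/26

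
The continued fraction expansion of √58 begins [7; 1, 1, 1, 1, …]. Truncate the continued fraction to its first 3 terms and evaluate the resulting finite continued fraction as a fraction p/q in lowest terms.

15/2

Collapse the nested fraction from the inside out:
Start with 1.
1 + 1/(1/1) = 1 + 1/1 = 2/1
7 + 1/(2/1) = 7 + 1/2 = 15/2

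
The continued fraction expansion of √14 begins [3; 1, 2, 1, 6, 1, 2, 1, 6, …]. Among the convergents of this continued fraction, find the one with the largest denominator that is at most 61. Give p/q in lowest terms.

116/31

List convergents until the denominator exceeds the bound:
a_0 = 3: 3/1  (≤ bound)
a_1 = 1: 4/1  (≤ bound)
a_2 = 2: 11/3  (≤ bound)
a_3 = 1: 15/4  (≤ bound)
a_4 = 6: 101/27  (≤ bound)
a_5 = 1: 116/31  (≤ bound)
a_6 = 2: 333/89  (> 61, stop)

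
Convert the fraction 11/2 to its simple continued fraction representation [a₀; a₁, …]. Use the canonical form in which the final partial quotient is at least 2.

[5; 2]

Apply division with remainder until the remainder is 0:
11 ÷ 2 → quotient 5, remainder 1
2 ÷ 1 → quotient 2, remainder 0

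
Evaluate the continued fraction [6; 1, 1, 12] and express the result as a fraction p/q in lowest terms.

163/25

Starting at the tail and folding back:
Start with 12.
1 + 1/(12/1) = 1 + 1/12 = 13/12
1 + 1/(13/12) = 1 + 12/13 = 25/13
6 + 1/(25/13) = 6 + 13/25 = 163/25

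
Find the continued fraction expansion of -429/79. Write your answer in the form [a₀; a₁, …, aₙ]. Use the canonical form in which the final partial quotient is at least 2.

Run the Euclidean algorithm, recording each quotient:
-429 = -6·79 + 45, so a_0 = -6
79 = 1·45 + 34, so a_1 = 1
45 = 1·34 + 11, so a_2 = 1
34 = 3·11 + 1, so a_3 = 3
11 = 11·1 + 0, so a_4 = 11

[-6; 1, 1, 3, 11]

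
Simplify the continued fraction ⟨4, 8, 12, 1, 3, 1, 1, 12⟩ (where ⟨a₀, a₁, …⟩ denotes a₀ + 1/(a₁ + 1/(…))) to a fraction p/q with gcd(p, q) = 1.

Start with 12.
1 + 1/(12/1) = 1 + 1/12 = 13/12
1 + 1/(13/12) = 1 + 12/13 = 25/13
3 + 1/(25/13) = 3 + 13/25 = 88/25
1 + 1/(88/25) = 1 + 25/88 = 113/88
12 + 1/(113/88) = 12 + 88/113 = 1444/113
8 + 1/(1444/113) = 8 + 113/1444 = 11665/1444
4 + 1/(11665/1444) = 4 + 1444/11665 = 48104/11665

48104/11665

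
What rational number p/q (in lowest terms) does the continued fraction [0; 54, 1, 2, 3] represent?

a_0 = 0: 0/1
a_1 = 54: 1/54
a_2 = 1: 1/55
a_3 = 2: 3/164
a_4 = 3: 10/547

10/547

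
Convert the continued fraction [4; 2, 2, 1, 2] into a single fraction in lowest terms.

Start with 2.
1 + 1/(2/1) = 1 + 1/2 = 3/2
2 + 1/(3/2) = 2 + 2/3 = 8/3
2 + 1/(8/3) = 2 + 3/8 = 19/8
4 + 1/(19/8) = 4 + 8/19 = 84/19

84/19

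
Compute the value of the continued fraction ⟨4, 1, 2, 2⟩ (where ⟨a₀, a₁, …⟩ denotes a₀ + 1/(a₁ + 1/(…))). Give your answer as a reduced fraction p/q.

33/7

a_0 = 4: 4/1
a_1 = 1: 5/1
a_2 = 2: 14/3
a_3 = 2: 33/7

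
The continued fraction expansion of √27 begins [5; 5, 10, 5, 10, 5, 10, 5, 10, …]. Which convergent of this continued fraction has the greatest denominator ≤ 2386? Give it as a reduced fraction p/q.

1351/260

List convergents until the denominator exceeds the bound:
a_0 = 5: 5/1  (≤ bound)
a_1 = 5: 26/5  (≤ bound)
a_2 = 10: 265/51  (≤ bound)
a_3 = 5: 1351/260  (≤ bound)
a_4 = 10: 13775/2651  (> 2386, stop)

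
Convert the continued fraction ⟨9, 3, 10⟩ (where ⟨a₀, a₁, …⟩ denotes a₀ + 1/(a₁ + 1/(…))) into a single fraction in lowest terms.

289/31

Start with 10.
3 + 1/(10/1) = 3 + 1/10 = 31/10
9 + 1/(31/10) = 9 + 10/31 = 289/31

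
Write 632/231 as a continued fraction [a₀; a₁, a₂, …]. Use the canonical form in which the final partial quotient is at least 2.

[2; 1, 2, 1, 3, 1, 2, 4]

Run the Euclidean algorithm, recording each quotient:
632 ÷ 231 → quotient 2, remainder 170
231 ÷ 170 → quotient 1, remainder 61
170 ÷ 61 → quotient 2, remainder 48
61 ÷ 48 → quotient 1, remainder 13
48 ÷ 13 → quotient 3, remainder 9
13 ÷ 9 → quotient 1, remainder 4
9 ÷ 4 → quotient 2, remainder 1
4 ÷ 1 → quotient 4, remainder 0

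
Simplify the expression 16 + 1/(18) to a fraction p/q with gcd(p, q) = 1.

Starting at the tail and folding back:
Start with 18.
16 + 1/(18/1) = 16 + 1/18 = 289/18

289/18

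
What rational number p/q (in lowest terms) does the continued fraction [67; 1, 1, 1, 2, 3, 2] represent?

a_0 = 67: 67/1
a_1 = 1: 68/1
a_2 = 1: 135/2
a_3 = 1: 203/3
a_4 = 2: 541/8
a_5 = 3: 1826/27
a_6 = 2: 4193/62

4193/62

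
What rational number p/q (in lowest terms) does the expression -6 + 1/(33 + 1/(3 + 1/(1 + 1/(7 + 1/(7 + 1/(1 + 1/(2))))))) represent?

Compute successive convergents:
a_0 = -6: -6/1
a_1 = 33: -197/33
a_2 = 3: -597/100
a_3 = 1: -794/133
a_4 = 7: -6155/1031
a_5 = 7: -43879/7350
a_6 = 1: -50034/8381
a_7 = 2: -143947/24112

-143947/24112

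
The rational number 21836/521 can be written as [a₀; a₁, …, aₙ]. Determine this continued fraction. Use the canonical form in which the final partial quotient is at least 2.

[41; 1, 10, 3, 15]

21836 ÷ 521 → quotient 41, remainder 475
521 ÷ 475 → quotient 1, remainder 46
475 ÷ 46 → quotient 10, remainder 15
46 ÷ 15 → quotient 3, remainder 1
15 ÷ 1 → quotient 15, remainder 0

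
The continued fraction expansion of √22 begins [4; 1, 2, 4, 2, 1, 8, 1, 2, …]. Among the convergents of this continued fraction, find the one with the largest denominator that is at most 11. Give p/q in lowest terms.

List convergents until the denominator exceeds the bound:
a_0 = 4: 4/1  (≤ bound)
a_1 = 1: 5/1  (≤ bound)
a_2 = 2: 14/3  (≤ bound)
a_3 = 4: 61/13  (> 11, stop)

14/3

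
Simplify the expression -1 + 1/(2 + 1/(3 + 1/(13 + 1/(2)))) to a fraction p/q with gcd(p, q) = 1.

Compute successive convergents:
a_0 = -1: -1/1
a_1 = 2: -1/2
a_2 = 3: -4/7
a_3 = 13: -53/93
a_4 = 2: -110/193

-110/193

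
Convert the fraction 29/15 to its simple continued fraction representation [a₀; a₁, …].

[1; 1, 14]

⌊29/15⌋ = 1, remainder 14
⌊15/14⌋ = 1, remainder 1
⌊14/1⌋ = 14, remainder 0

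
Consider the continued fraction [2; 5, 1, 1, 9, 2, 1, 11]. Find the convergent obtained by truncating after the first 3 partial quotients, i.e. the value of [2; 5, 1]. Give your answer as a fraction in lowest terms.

a_0 = 2: 2/1
a_1 = 5: 11/5
a_2 = 1: 13/6

13/6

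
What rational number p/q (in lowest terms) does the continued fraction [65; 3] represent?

196/3

Build up convergents one term at a time:
a_0 = 65: 65/1
a_1 = 3: 196/3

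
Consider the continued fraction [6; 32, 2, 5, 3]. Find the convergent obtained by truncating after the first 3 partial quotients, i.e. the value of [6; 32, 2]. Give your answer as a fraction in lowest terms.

392/65

Start with 2.
32 + 1/(2/1) = 32 + 1/2 = 65/2
6 + 1/(65/2) = 6 + 2/65 = 392/65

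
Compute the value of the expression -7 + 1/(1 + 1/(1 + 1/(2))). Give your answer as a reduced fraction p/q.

-32/5

a_0 = -7: -7/1
a_1 = 1: -6/1
a_2 = 1: -13/2
a_3 = 2: -32/5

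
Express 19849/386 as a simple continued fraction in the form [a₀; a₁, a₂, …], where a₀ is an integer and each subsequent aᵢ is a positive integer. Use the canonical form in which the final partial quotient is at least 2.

[51; 2, 2, 1, 2, 1, 1, 8]

19849 ÷ 386 → quotient 51, remainder 163
386 ÷ 163 → quotient 2, remainder 60
163 ÷ 60 → quotient 2, remainder 43
60 ÷ 43 → quotient 1, remainder 17
43 ÷ 17 → quotient 2, remainder 9
17 ÷ 9 → quotient 1, remainder 8
9 ÷ 8 → quotient 1, remainder 1
8 ÷ 1 → quotient 8, remainder 0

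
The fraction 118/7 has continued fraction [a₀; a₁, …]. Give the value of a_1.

1

⌊118/7⌋ = 16, remainder 6
⌊7/6⌋ = 1, remainder 1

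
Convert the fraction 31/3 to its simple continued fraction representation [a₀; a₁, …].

[10; 3]

⌊31/3⌋ = 10, remainder 1
⌊3/1⌋ = 3, remainder 0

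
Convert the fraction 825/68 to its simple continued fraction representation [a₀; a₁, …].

825 ÷ 68 → quotient 12, remainder 9
68 ÷ 9 → quotient 7, remainder 5
9 ÷ 5 → quotient 1, remainder 4
5 ÷ 4 → quotient 1, remainder 1
4 ÷ 1 → quotient 4, remainder 0

[12; 7, 1, 1, 4]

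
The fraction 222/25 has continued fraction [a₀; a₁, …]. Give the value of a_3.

Apply division with remainder until the remainder is 0:
222 ÷ 25 → quotient 8, remainder 22
25 ÷ 22 → quotient 1, remainder 3
22 ÷ 3 → quotient 7, remainder 1
3 ÷ 1 → quotient 3, remainder 0

3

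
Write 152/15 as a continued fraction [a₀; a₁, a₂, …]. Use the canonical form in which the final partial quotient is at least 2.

⌊152/15⌋ = 10, remainder 2
⌊15/2⌋ = 7, remainder 1
⌊2/1⌋ = 2, remainder 0

[10; 7, 2]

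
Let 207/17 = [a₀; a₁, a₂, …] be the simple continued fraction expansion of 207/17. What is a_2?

207 ÷ 17 → quotient 12, remainder 3
17 ÷ 3 → quotient 5, remainder 2
3 ÷ 2 → quotient 1, remainder 1

1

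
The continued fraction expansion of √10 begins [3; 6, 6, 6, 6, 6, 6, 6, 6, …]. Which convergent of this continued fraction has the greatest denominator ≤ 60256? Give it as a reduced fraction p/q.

a_0 = 3: 3/1  (≤ bound)
a_1 = 6: 19/6  (≤ bound)
a_2 = 6: 117/37  (≤ bound)
a_3 = 6: 721/228  (≤ bound)
a_4 = 6: 4443/1405  (≤ bound)
a_5 = 6: 27379/8658  (≤ bound)
a_6 = 6: 168717/53353  (≤ bound)
a_7 = 6: 1039681/328776  (> 60256, stop)

168717/53353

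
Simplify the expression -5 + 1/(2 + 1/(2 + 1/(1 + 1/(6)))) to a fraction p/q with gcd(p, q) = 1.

-215/47

a_0 = -5: -5/1
a_1 = 2: -9/2
a_2 = 2: -23/5
a_3 = 1: -32/7
a_4 = 6: -215/47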